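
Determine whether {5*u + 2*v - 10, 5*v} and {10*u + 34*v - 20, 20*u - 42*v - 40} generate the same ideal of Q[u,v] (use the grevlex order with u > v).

Yes, the ideals are equal.

Equality of ideals is decidable: compute both reduced Gröbner bases (unique for the ordering) and check whether they agree.
Buchberger on the first generating set:
f_1 = 5*u + 2*v - 10, LT = u.
f_2 = 5*v, LT = v.

The S-polynomials (S(f_1,f_2)) all reduce to 0 modulo the current basis, so we have a Gröbner basis.
Inter-reduce: drop elements whose leading term is divisible by another's, tail-reduce, and make monic.
Reduced Gröbner basis: {u - 2, v}.

Buchberger on the second generating set:
h_1 = 10*u + 34*v - 20, LT = u.
h_2 = 20*u - 42*v - 40, LT = u.

S(h_1,h_2): lcm = u. S = 11/2*v.
  leading term v: no divisor's leading term divides it; move 11/2*v to the remainder.
  remainder 11/2*v ≠ 0; add k_3 = 11/2*v to the basis.

The other S-polynomials (S(h_1,k_3), S(h_2,k_3)) all reduce to 0 modulo the current basis, so we have a Gröbner basis.
Inter-reduce: drop elements whose leading term is divisible by another's, tail-reduce, and make monic.
Reduced Gröbner basis: {u - 2, v}.

These coincide, so the ideals are equal.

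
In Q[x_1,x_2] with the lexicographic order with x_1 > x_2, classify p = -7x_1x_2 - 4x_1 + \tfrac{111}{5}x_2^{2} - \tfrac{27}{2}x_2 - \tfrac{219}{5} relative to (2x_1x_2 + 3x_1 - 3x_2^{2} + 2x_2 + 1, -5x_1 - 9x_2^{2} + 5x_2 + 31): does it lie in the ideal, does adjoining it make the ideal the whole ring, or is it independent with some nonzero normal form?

-7x_1x_2 - 4x_1 + \tfrac{111}{5}x_2^{2} - \tfrac{27}{2}x_2 - \tfrac{219}{5} lies in I (it reduces to 0).

First compute the reduced Gröbner basis of I by Buchberger's algorithm.
f_1 = 2x_1x_2 + 3x_1 - 3x_2^{2} + 2x_2 + 1, LT = x_1x_2.
f_2 = -5x_1 - 9x_2^{2} + 5x_2 + 31, LT = x_1.

S(f_1,f_2): lcm = x_1x_2. S = \tfrac{3}{2}x_1 - \tfrac{9}{5}x_2^{3} - \tfrac{1}{2}x_2^{2} + \tfrac{36}{5}x_2 + \tfrac{1}{2}.
  reduce S modulo (f_1, f_2):
  remainder -\tfrac{9}{5}x_2^{3} - \tfrac{16}{5}x_2^{2} + \tfrac{87}{10}x_2 + \tfrac{49}{5} ≠ 0; add h_3 = -\tfrac{9}{5}x_2^{3} - \tfrac{16}{5}x_2^{2} + \tfrac{87}{10}x_2 + \tfrac{49}{5} to the basis.

The other S-polynomials (S(f_1,h_3), S(f_2,h_3)) all reduce to 0 modulo the current basis, so we have a Gröbner basis.
Inter-reduce: drop elements whose leading term is divisible by another's, tail-reduce, and make monic.
Reduced Gröbner basis: {x_1 + \tfrac{9}{5}x_2^{2} - x_2 - \tfrac{31}{5}, x_2^{3} + \tfrac{16}{9}x_2^{2} - \tfrac{29}{6}x_2 - \tfrac{49}{9}}.
Label its elements g_1 = x_1 + \tfrac{9}{5}x_2^{2} - x_2 - \tfrac{31}{5}, g_2 = x_2^{3} + \tfrac{16}{9}x_2^{2} - \tfrac{29}{6}x_2 - \tfrac{49}{9}.

Reduce p = -7x_1x_2 - 4x_1 + \tfrac{111}{5}x_2^{2} - \tfrac{27}{2}x_2 - \tfrac{219}{5} modulo G:
  leading term x_1x_2: subtract (-7x_2)·g_1 from -7x_1x_2 - 4x_1 + \tfrac{111}{5}x_2^{2} - \tfrac{27}{2}x_2 - \tfrac{219}{5} → -4x_1 + \tfrac{63}{5}x_2^{3} + \tfrac{76}{5}x_2^{2} - \tfrac{569}{10}x_2 - \tfrac{219}{5}
  leading term x_1: subtract (-4)·g_1 from -4x_1 + \tfrac{63}{5}x_2^{3} + \tfrac{76}{5}x_2^{2} - \tfrac{569}{10}x_2 - \tfrac{219}{5} → \tfrac{63}{5}x_2^{3} + \tfrac{112}{5}x_2^{2} - \tfrac{609}{10}x_2 - \tfrac{343}{5}
  leading term x_2^{3}: subtract (\tfrac{63}{5})·g_2 from \tfrac{63}{5}x_2^{3} + \tfrac{112}{5}x_2^{2} - \tfrac{609}{10}x_2 - \tfrac{343}{5} → 0
  normal form = 0.
Since the normal form is 0, p ∈ I.

The remainder on division by a Gröbner basis is unique — it is the normal form.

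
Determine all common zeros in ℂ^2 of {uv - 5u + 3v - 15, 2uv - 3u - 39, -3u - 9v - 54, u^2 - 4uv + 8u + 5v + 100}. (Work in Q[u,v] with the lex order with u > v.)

Compute a lex Gröbner basis by Buchberger's algorithm.
f_1 = uv - 5u + 3v - 15, LT = uv.
f_2 = 2uv - 3u - 39, LT = uv.
f_3 = -3u - 9v - 54, LT = u.
f_4 = u^2 - 4uv + 8u + 5v + 100, LT = u^2.

S(f_1,f_2): lcm = uv. S = -7/2u + 3v + 9/2.
  leading term u: subtract (7/6)·f_3 from -7/2u + 3v + 9/2 → 27/2v + 135/2
  leading term v: no divisor's leading term divides it; move 27/2v to the remainder.
  leading term 1: no divisor's leading term divides it; move 135/2 to the remainder.
  remainder 27/2v + 135/2 ≠ 0; add h_5 = 27/2v + 135/2 to the basis.

The other S-polynomials (S(f_1,f_3), S(f_1,f_4), S(f_2,f_3), S(f_2,f_4), S(f_3,f_4), S(f_1,h_5), S(f_2,h_5), S(f_3,h_5), S(f_4,h_5)) all reduce to 0 modulo the current basis, so we have a Gröbner basis.
Inter-reduce: drop elements whose leading term is divisible by another's, tail-reduce, and make monic.
Reduced Gröbner basis: {u + 3, v + 5}.

Elimination: the polynomial v + 5 lies in the elimination ideal for v, so v ∈ {-5}. For each such v, the remaining basis elements (now univariate) give the rest of the solution.
  v = -5: the earlier basis element becomes u + 3 = 0, giving u = -3 — point (-3, -5).
This is the nonlinear analogue of row-reducing a linear system.

{(-3, -5)}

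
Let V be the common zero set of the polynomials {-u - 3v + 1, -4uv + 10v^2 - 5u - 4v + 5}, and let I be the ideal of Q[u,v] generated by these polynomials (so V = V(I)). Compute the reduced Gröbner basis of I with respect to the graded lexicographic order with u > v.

f_1 = -u - 3v + 1, LT = u.
f_2 = -4uv + 10v^2 - 5u - 4v + 5, LT = uv.

S(f_1,f_2): lcm = uv. S = 11/2v^2 - 5/4u - 2v + 5/4.
  reduce S modulo (f_1, f_2):
  remainder 11/2v^2 + 7/4v ≠ 0; add g_3 = 11/2v^2 + 7/4v to the basis.

The other S-polynomials (S(f_1,g_3), S(f_2,g_3)) all reduce to 0 modulo the current basis, so we have a Gröbner basis.
Inter-reduce: drop elements whose leading term is divisible by another's, tail-reduce, and make monic.

G = {v^2 + 7/22v, u + 3v - 1}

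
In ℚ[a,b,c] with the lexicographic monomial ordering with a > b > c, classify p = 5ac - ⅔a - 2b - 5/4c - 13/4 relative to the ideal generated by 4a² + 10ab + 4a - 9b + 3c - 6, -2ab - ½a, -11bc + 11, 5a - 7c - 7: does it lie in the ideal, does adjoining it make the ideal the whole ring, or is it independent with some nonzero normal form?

5ac - ⅔a - 2b - 5/4c - 13/4 lies in I (it reduces to 0).

First compute the reduced Gröbner basis of I by Buchberger's algorithm.
f_1 = 4a² + 10ab + 4a - 9b + 3c - 6, LT = a².
f_2 = -2ab - ½a, LT = ab.
f_3 = -11bc + 11, LT = bc.
f_4 = 5a - 7c - 7, LT = a.

S(f_1,f_2): lcm = a²b. S = -¼a² + 5/2ab² + ab - 9/4b² + ¾bc - 3/2b.
  reduce S modulo (f_1, f_2, f_3, f_4):
  remainder -9/4b² - 33/16b + 3/16c + ⅜ ≠ 0; add h_5 = -9/4b² - 33/16b + 3/16c + ⅜ to the basis.

S(f_1,f_4): lcm = a². S = 5/2ab + 7/5ac + 12/5a - 9/4b + ¾c - 3/2.
  reduce S modulo (f_1, f_2, f_3, f_4, h_5):
  remainder -9/4b + 49/25c² + 1039/200c + 197/200 ≠ 0; add h_6 = -9/4b + 49/25c² + 1039/200c + 197/200 to the basis.

S(f_2,f_3): lcm = abc. S = ¼ac + a.
  reduce S modulo (f_1, f_2, f_3, f_4, h_5, h_6):
  remainder 7/20c² + 7/4c + 7/5 ≠ 0; add h_7 = 7/20c² + 7/4c + 7/5 to the basis.

S(f_2,f_4): lcm = ab. S = ¼a + 7/5bc + 7/5b.
  reduce S modulo (f_1, f_2, f_3, f_4, h_5, h_6, h_7):
  remainder -3773/1500c - 3773/1500 ≠ 0; add h_8 = -3773/1500c - 3773/1500 to the basis.

The other S-polynomials (S(f_1,f_3), S(f_3,f_4), S(f_1,h_5), S(f_2,h_5), S(f_3,h_5), S(f_4,h_5), S(f_1,h_6), S(f_2,h_6), S(f_3,h_6), S(f_4,h_6), S(h_5,h_6), S(f_1,h_7), S(f_2,h_7), S(f_3,h_7), S(f_4,h_7), S(h_5,h_7), S(h_6,h_7), S(f_1,h_8), S(f_2,h_8), S(f_3,h_8), S(f_4,h_8), S(h_5,h_8), S(h_6,h_8), S(h_7,h_8)) all reduce to 0 modulo the current basis, so we have a Gröbner basis.
Inter-reduce: drop elements whose leading term is divisible by another's, tail-reduce, and make monic.
Reduced Gröbner basis: {a, b + 1, c + 1}.
Label its elements g_1 = a, g_2 = b + 1, g_3 = c + 1.

Reduce p = 5ac - ⅔a - 2b - 5/4c - 13/4 modulo G:
  leading term ac: subtract (5c)·g_1 from 5ac - ⅔a - 2b - 5/4c - 13/4 → -⅔a - 2b - 5/4c - 13/4
  leading term a: subtract (-⅔)·g_1 from -⅔a - 2b - 5/4c - 13/4 → -2b - 5/4c - 13/4
  leading term b: subtract (-2)·g_2 from -2b - 5/4c - 13/4 → -5/4c - 5/4
  leading term c: subtract (-5/4)·g_3 from -5/4c - 5/4 → 0
  normal form = 0.
Since the normal form is 0, p ∈ I.

Ideal membership is decidable via reduction modulo a Gröbner basis.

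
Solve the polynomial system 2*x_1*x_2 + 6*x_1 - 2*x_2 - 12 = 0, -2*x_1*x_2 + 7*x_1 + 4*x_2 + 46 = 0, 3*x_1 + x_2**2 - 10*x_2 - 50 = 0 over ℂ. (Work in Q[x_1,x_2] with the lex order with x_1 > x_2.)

Compute a lex Gröbner basis by Buchberger's algorithm.
f_1 = 2*x_1*x_2 + 6*x_1 - 2*x_2 - 12, LT = x_1*x_2.
f_2 = -2*x_1*x_2 + 7*x_1 + 4*x_2 + 46, LT = x_1*x_2.
f_3 = 3*x_1 + x_2**2 - 10*x_2 - 50, LT = x_1.

S(f_1,f_2): lcm = x_1*x_2. S = 13/2*x_1 + x_2 + 17.
  leading term x_1: subtract (13/6)·f_3 from 13/2*x_1 + x_2 + 17 → -13/6*x_2**2 + 68/3*x_2 + 376/3
  leading term x_2**2: no divisor's leading term divides it; move -13/6*x_2**2 to the remainder.
  leading term x_2: no divisor's leading term divides it; move 68/3*x_2 to the remainder.
  leading term 1: no divisor's leading term divides it; move 376/3 to the remainder.
  remainder -13/6*x_2**2 + 68/3*x_2 + 376/3 ≠ 0; add h_4 = -13/6*x_2**2 + 68/3*x_2 + 376/3 to the basis.

S(f_1,f_3): lcm = x_1*x_2. S = 3*x_1 - 1/3*x_2**3 + 10/3*x_2**2 + 47/3*x_2 - 6.
  leading term x_1: subtract (1)·f_3 from 3*x_1 - 1/3*x_2**3 + 10/3*x_2**2 + 47/3*x_2 - 6 → -1/3*x_2**3 + 7/3*x_2**2 + 77/3*x_2 + 44
  leading term x_2**3: subtract (2/13*x_2)·h_4 from -1/3*x_2**3 + 7/3*x_2**2 + 77/3*x_2 + 44 → -15/13*x_2**2 + 83/13*x_2 + 44
  leading term x_2**2: subtract (90/169)·h_4 from -15/13*x_2**2 + 83/13*x_2 + 44 → -961/169*x_2 - 3844/169
  leading term x_2: no divisor's leading term divides it; move -961/169*x_2 to the remainder.
  leading term 1: no divisor's leading term divides it; move -3844/169 to the remainder.
  remainder -961/169*x_2 - 3844/169 ≠ 0; add h_5 = -961/169*x_2 - 3844/169 to the basis.

The other S-polynomials (S(f_2,f_3), S(f_1,h_4), S(f_2,h_4), S(f_3,h_4), S(f_1,h_5), S(f_2,h_5), S(f_3,h_5), S(h_4,h_5)) all reduce to 0 modulo the current basis, so we have a Gröbner basis.
Inter-reduce: drop elements whose leading term is divisible by another's, tail-reduce, and make monic.
Reduced Gröbner basis: {x_1 + 2, x_2 + 4}.

A lex Gröbner basis eliminates variables successively. Here x_2 + 4 depends only on x_2, with roots {-4}; lifting each root through the earlier basis elements recovers the full solutions.
  x_2 = -4: the earlier basis element becomes x_1 + 2 = 0, giving x_1 = -2 — point (-2, -4).

{(-2, -4)}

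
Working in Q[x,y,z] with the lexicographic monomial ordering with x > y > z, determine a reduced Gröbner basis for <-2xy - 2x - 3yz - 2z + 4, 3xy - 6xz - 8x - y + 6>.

The reduced Gröbner basis is the canonical form of the ideal for this ordering.

f_1 = -2xy - 2x - 3yz - 2z + 4, LT = xy.
f_2 = 3xy - 6xz - 8x - y + 6, LT = xy.

S(f_1,f_2): lcm = xy. S = 2xz + 11/3x + 3/2yz + 1/3y + z - 4.
  leading term xz: no divisor's leading term divides it; move 2xz to the remainder.
  leading term x: no divisor's leading term divides it; move 11/3x to the remainder.
  leading term yz: no divisor's leading term divides it; move 3/2yz to the remainder.
  leading term y: no divisor's leading term divides it; move 1/3y to the remainder.
  leading term z: no divisor's leading term divides it; move z to the remainder.
  leading term 1: no divisor's leading term divides it; move -4 to the remainder.
  remainder 2xz + 11/3x + 3/2yz + 1/3y + z - 4 ≠ 0; add g_3 = 2xz + 11/3x + 3/2yz + 1/3y + z - 4 to the basis.

S(f_1,g_3): lcm = xyz. S = -11/6xy + xz - 3/4y^2z - 1/6y^2 + 3/2yz^2 - 1/2yz + 2y + z^2 - 2z.
  leading term xy: subtract (11/12)·f_1 from -11/6xy + xz - 3/4y^2z - 1/6y^2 + 3/2yz^2 - 1/2yz + 2y + z^2 - 2z → xz + 11/6x - 3/4y^2z - 1/6y^2 + 3/2yz^2 + 9/4yz + 2y + z^2 - 1/6z - 11/3
  leading term xz: subtract (1/2)·g_3 from xz + 11/6x - 3/4y^2z - 1/6y^2 + 3/2yz^2 + 9/4yz + 2y + z^2 - 1/6z - 11/3 → -3/4y^2z - 1/6y^2 + 3/2yz^2 + 3/2yz + 11/6y + z^2 - 2/3z - 5/3
  leading term y^2z: no divisor's leading term divides it; move -3/4y^2z to the remainder.
  leading term y^2: no divisor's leading term divides it; move -1/6y^2 to the remainder.
  leading term yz^2: no divisor's leading term divides it; move 3/2yz^2 to the remainder.
  leading term yz: no divisor's leading term divides it; move 3/2yz to the remainder.
  leading term y: no divisor's leading term divides it; move 11/6y to the remainder.
  leading term z^2: no divisor's leading term divides it; move z^2 to the remainder.
  leading term z: no divisor's leading term divides it; move -2/3z to the remainder.
  leading term 1: no divisor's leading term divides it; move -5/3 to the remainder.
  remainder -3/4y^2z - 1/6y^2 + 3/2yz^2 + 3/2yz + 11/6y + z^2 - 2/3z - 5/3 ≠ 0; add g_4 = -3/4y^2z - 1/6y^2 + 3/2yz^2 + 3/2yz + 11/6y + z^2 - 2/3z - 5/3 to the basis.

The other S-polynomials (S(f_2,g_3), S(f_1,g_4), S(f_2,g_4), S(g_3,g_4)) all reduce to 0 modulo the current basis, so we have a Gröbner basis.
Inter-reduce: drop elements whose leading term is divisible by another's, tail-reduce, and make monic.

G = {xy + x + 3/2yz + z - 2, xz + 11/6x + 3/4yz + 1/6y + 1/2z - 2, y^2z + 2/9y^2 - 2yz^2 - 2yz - 22/9y - 4/3z^2 + 8/9z + 20/9}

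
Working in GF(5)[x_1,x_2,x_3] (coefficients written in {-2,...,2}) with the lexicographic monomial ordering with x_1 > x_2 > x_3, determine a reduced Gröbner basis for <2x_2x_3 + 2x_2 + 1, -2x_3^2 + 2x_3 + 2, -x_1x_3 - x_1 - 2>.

f_1 = 2x_2x_3 + 2x_2 + 1, LT = x_2x_3.
f_2 = -2x_3^2 + 2x_3 + 2, LT = x_3^2.
f_3 = -x_1x_3 - x_1 - 2, LT = x_1x_3.

S(f_1,f_2): lcm = x_2x_3^2. S = 2x_2x_3 + x_2 - 2x_3.
  leading term x_2x_3: subtract (1)·f_1 from 2x_2x_3 + x_2 - 2x_3 → -x_2 - 2x_3 - 1
  leading term x_2: no divisor's leading term divides it; move -x_2 to the remainder.
  leading term x_3: no divisor's leading term divides it; move -2x_3 to the remainder.
  leading term 1: no divisor's leading term divides it; move -1 to the remainder.
  remainder -x_2 - 2x_3 - 1 ≠ 0; add g_4 = -x_2 - 2x_3 - 1 to the basis.

S(f_1,f_3): lcm = x_1x_2x_3. S = -2x_1 - 2x_2.
  leading term x_1: no divisor's leading term divides it; move -2x_1 to the remainder.
  leading term x_2: subtract (2)·g_4 from -2x_2 → -x_3 + 2
  leading term x_3: no divisor's leading term divides it; move -x_3 to the remainder.
  leading term 1: no divisor's leading term divides it; move 2 to the remainder.
  remainder -2x_1 - x_3 + 2 ≠ 0; add g_5 = -2x_1 - x_3 + 2 to the basis.

S(f_2,f_3): lcm = x_1x_3^2. S = -2x_1x_3 - x_1 - 2x_3.
  leading term x_1x_3: subtract (2)·f_3 from -2x_1x_3 - x_1 - 2x_3 → x_1 - 2x_3 - 1
  leading term x_1: subtract (2)·g_5 from x_1 - 2x_3 - 1 → 0
  remainder 0.

S(f_1,g_4): lcm = x_2x_3. S = x_2 - 2x_3^2 - x_3 - 2.
  leading term x_2: subtract (-1)·g_4 from x_2 - 2x_3^2 - x_3 - 2 → -2x_3^2 + 2x_3 + 2
  leading term x_3^2: subtract (1)·f_2 from -2x_3^2 + 2x_3 + 2 → 0
  remainder 0.

S(f_2,g_4): leading monomials are coprime, so the S-polynomial reduces to 0 (Buchberger's first criterion).
S(f_3,g_4): leading monomials are coprime, so the S-polynomial reduces to 0 (Buchberger's first criterion).
S(f_1,g_5): leading monomials are coprime, so the S-polynomial reduces to 0 (Buchberger's first criterion).
S(f_2,g_5): leading monomials are coprime, so the S-polynomial reduces to 0 (Buchberger's first criterion).
S(f_3,g_5): lcm = x_1x_3. S = x_1 + 2x_3^2 + x_3 + 2.
  leading term x_1: subtract (2)·g_5 from x_1 + 2x_3^2 + x_3 + 2 → 2x_3^2 - 2x_3 - 2
  leading term x_3^2: subtract (-1)·f_2 from 2x_3^2 - 2x_3 - 2 → 0
  remainder 0.

S(g_4,g_5): leading monomials are coprime, so the S-polynomial reduces to 0 (Buchberger's first criterion).
Every S-polynomial of the final basis reduces to 0, so we have a Gröbner basis.
Inter-reduce: drop elements whose leading term is divisible by another's, tail-reduce, and make monic.

G = {x_1 - 2x_3 - 1, x_2 + 2x_3 + 1, x_3^2 - x_3 - 1}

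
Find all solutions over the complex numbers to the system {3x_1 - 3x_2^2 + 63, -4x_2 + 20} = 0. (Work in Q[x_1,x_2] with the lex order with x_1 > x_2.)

Compute a lex Gröbner basis by Buchberger's algorithm.
f_1 = 3x_1 - 3x_2^2 + 63, LT = x_1.
f_2 = -4x_2 + 20, LT = x_2.

The S-polynomials (S(f_1,f_2)) all reduce to 0 modulo the current basis, so we have a Gröbner basis.
Inter-reduce: drop elements whose leading term is divisible by another's, tail-reduce, and make monic.
Reduced Gröbner basis: {x_1 - 4, x_2 - 5}.

The lex basis is triangular: the last element involves only x_2. Solving x_2 - 5 = 0 gives x_2 ∈ {5}; substituting each value into the earlier elements determines the remaining variables.
  x_2 = 5: the earlier basis element becomes x_1 - 4 = 0, giving x_1 = 4 — point (4, 5).

{(4, 5)}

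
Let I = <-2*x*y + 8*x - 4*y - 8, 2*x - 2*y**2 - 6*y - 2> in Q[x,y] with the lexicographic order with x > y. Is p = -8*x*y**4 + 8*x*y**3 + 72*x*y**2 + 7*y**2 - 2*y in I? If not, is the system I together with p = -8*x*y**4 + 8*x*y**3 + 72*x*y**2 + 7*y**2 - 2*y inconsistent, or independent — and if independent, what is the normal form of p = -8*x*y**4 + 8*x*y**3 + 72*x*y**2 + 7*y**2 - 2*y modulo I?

-8*x*y**4 + 8*x*y**3 + 72*x*y**2 + 7*y**2 - 2*y is independent of I; its normal form modulo I is 7*y**2 - 2*y.

First compute the reduced Gröbner basis of I by Buchberger's algorithm.
f_1 = -2*x*y + 8*x - 4*y - 8, LT = x*y.
f_2 = 2*x - 2*y**2 - 6*y - 2, LT = x.

S(f_1,f_2): lcm = x*y. S = -4*x + y**3 + 3*y**2 + 3*y + 4.
  leading term x: subtract (-2)·f_2 from -4*x + y**3 + 3*y**2 + 3*y + 4 → y**3 - y**2 - 9*y
  leading term y**3: no divisor's leading term divides it; move y**3 to the remainder.
  leading term y**2: no divisor's leading term divides it; move -y**2 to the remainder.
  leading term y: no divisor's leading term divides it; move -9*y to the remainder.
  remainder y**3 - y**2 - 9*y ≠ 0; add h_3 = y**3 - y**2 - 9*y to the basis.

The other S-polynomials (S(f_1,h_3), S(f_2,h_3)) all reduce to 0 modulo the current basis, so we have a Gröbner basis.
Inter-reduce: drop elements whose leading term is divisible by another's, tail-reduce, and make monic.
Reduced Gröbner basis: {x - y**2 - 3*y - 1, y**3 - y**2 - 9*y}.
Label its elements g_1 = x - y**2 - 3*y - 1, g_2 = y**3 - y**2 - 9*y.

Reduce p = -8*x*y**4 + 8*x*y**3 + 72*x*y**2 + 7*y**2 - 2*y modulo G:
  leading term x*y**4: subtract (-8*y**4)·g_1 from -8*x*y**4 + 8*x*y**3 + 72*x*y**2 + 7*y**2 - 2*y → 8*x*y**3 + 72*x*y**2 - 8*y**6 - 24*y**5 - 8*y**4 + 7*y**2 - 2*y
  leading term x*y**3: subtract (8*y**3)·g_1 from 8*x*y**3 + 72*x*y**2 - 8*y**6 - 24*y**5 - 8*y**4 + 7*y**2 - 2*y → 72*x*y**2 - 8*y**6 - 16*y**5 + 16*y**4 + 8*y**3 + 7*y**2 - 2*y
  leading term x*y**2: subtract (72*y**2)·g_1 from 72*x*y**2 - 8*y**6 - 16*y**5 + 16*y**4 + 8*y**3 + 7*y**2 - 2*y → -8*y**6 - 16*y**5 + 88*y**4 + 224*y**3 + 79*y**2 - 2*y
  leading term y**6: subtract (-8*y**3)·g_2 from -8*y**6 - 16*y**5 + 88*y**4 + 224*y**3 + 79*y**2 - 2*y → -24*y**5 + 16*y**4 + 224*y**3 + 79*y**2 - 2*y
  leading term y**5: subtract (-24*y**2)·g_2 from -24*y**5 + 16*y**4 + 224*y**3 + 79*y**2 - 2*y → -8*y**4 + 8*y**3 + 79*y**2 - 2*y
  leading term y**4: subtract (-8*y)·g_2 from -8*y**4 + 8*y**3 + 79*y**2 - 2*y → 7*y**2 - 2*y
  leading term y**2: no divisor's leading term divides it; move 7*y**2 to the remainder.
  leading term y: no divisor's leading term divides it; move -2*y to the remainder.
  normal form = 7*y**2 - 2*y.
The normal form is nonzero, so p ∉ I. Since p minus its normal form lies in I, I + (p) = I + (r) where r = 7*y**2 - 2*y; decide whether this ideal is the whole ring.
Run Buchberger on G together with r (pairs among the g_i already reduce to 0 since G is a Gröbner basis):
g_1 = x - y**2 - 3*y - 1, LT = x.
g_2 = y**3 - y**2 - 9*y, LT = y**3.
r = 7*y**2 - 2*y, LT = y**2.

S(g_2,r): lcm = y**3. S = -5/7*y**2 - 9*y.
  leading term y**2: subtract (-5/49)·r from -5/7*y**2 - 9*y → -451/49*y
  leading term y: no divisor's leading term divides it; move -451/49*y to the remainder.
  remainder -451/49*y ≠ 0; add m_4 = -451/49*y to the basis.

The other S-polynomials (S(g_1,g_2), S(g_1,r), S(g_1,m_4), S(g_2,m_4), S(r,m_4)) all reduce to 0 modulo the current basis, so we have a Gröbner basis.
Inter-reduce: drop elements whose leading term is divisible by another's, tail-reduce, and make monic.
Reduced Gröbner basis: {x - 1, y}.
The reduced Gröbner basis of I + (p) is {x - 1, y} ≠ {1}, a proper ideal, so the enlarged system stays consistent: p is independent of I, with normal form 7*y**2 - 2*y.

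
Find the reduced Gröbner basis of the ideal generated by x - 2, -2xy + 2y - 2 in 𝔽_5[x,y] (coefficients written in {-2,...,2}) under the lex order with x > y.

f_1 = x - 2, LT = x.
f_2 = -2xy + 2y - 2, LT = xy.

S(f_1,f_2): lcm = xy. S = -y - 1.
  leading term y: no divisor's leading term divides it; move -y to the remainder.
  leading term 1: no divisor's leading term divides it; move -1 to the remainder.
  remainder -y - 1 ≠ 0; add g_3 = -y - 1 to the basis.

The other S-polynomials (S(f_1,g_3), S(f_2,g_3)) all reduce to 0 modulo the current basis, so we have a Gröbner basis.
Inter-reduce: drop elements whose leading term is divisible by another's, tail-reduce, and make monic.

G = {x - 2, y + 1}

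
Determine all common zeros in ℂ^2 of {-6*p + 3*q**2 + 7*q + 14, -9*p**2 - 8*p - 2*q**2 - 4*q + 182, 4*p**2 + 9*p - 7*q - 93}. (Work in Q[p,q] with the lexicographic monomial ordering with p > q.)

{(4, 1)}

Compute a lex Gröbner basis by Buchberger's algorithm.
f_1 = -6*p + 3*q**2 + 7*q + 14, LT = p.
f_2 = -9*p**2 - 8*p - 2*q**2 - 4*q + 182, LT = p**2.
f_3 = 4*p**2 + 9*p - 7*q - 93, LT = p**2.

S(f_1,f_2): lcm = p**2. S = -1/2*p*q**2 - 7/6*p*q - 29/9*p - 2/9*q**2 - 4/9*q + 182/9.
  leading term p*q**2: subtract (1/12*q**2)·f_1 from -1/2*p*q**2 - 7/6*p*q - 29/9*p - 2/9*q**2 - 4/9*q + 182/9 → -7/6*p*q - 29/9*p - 1/4*q**4 - 7/12*q**3 - 25/18*q**2 - 4/9*q + 182/9
  leading term p*q: subtract (7/36*q)·f_1 from -7/6*p*q - 29/9*p - 1/4*q**4 - 7/12*q**3 - 25/18*q**2 - 4/9*q + 182/9 → -29/9*p - 1/4*q**4 - 7/6*q**3 - 11/4*q**2 - 19/6*q + 182/9
  leading term p: subtract (29/54)·f_1 from -29/9*p - 1/4*q**4 - 7/6*q**3 - 11/4*q**2 - 19/6*q + 182/9 → -1/4*q**4 - 7/6*q**3 - 157/36*q**2 - 187/27*q + 343/27
  leading term q**4: no divisor's leading term divides it; move -1/4*q**4 to the remainder.
  leading term q**3: no divisor's leading term divides it; move -7/6*q**3 to the remainder.
  leading term q**2: no divisor's leading term divides it; move -157/36*q**2 to the remainder.
  leading term q: no divisor's leading term divides it; move -187/27*q to the remainder.
  leading term 1: no divisor's leading term divides it; move 343/27 to the remainder.
  remainder -1/4*q**4 - 7/6*q**3 - 157/36*q**2 - 187/27*q + 343/27 ≠ 0; add h_4 = -1/4*q**4 - 7/6*q**3 - 157/36*q**2 - 187/27*q + 343/27 to the basis.

S(f_1,f_3): lcm = p**2. S = -1/2*p*q**2 - 7/6*p*q - 55/12*p + 7/4*q + 93/4.
  leading term p*q**2: subtract (1/12*q**2)·f_1 from -1/2*p*q**2 - 7/6*p*q - 55/12*p + 7/4*q + 93/4 → -7/6*p*q - 55/12*p - 1/4*q**4 - 7/12*q**3 - 7/6*q**2 + 7/4*q + 93/4
  leading term p*q: subtract (7/36*q)·f_1 from -7/6*p*q - 55/12*p - 1/4*q**4 - 7/12*q**3 - 7/6*q**2 + 7/4*q + 93/4 → -55/12*p - 1/4*q**4 - 7/6*q**3 - 91/36*q**2 - 35/36*q + 93/4
  leading term p: subtract (55/72)·f_1 from -55/12*p - 1/4*q**4 - 7/6*q**3 - 91/36*q**2 - 35/36*q + 93/4 → -1/4*q**4 - 7/6*q**3 - 347/72*q**2 - 455/72*q + 113/9
  leading term q**4: subtract (1)·h_4 from -1/4*q**4 - 7/6*q**3 - 347/72*q**2 - 455/72*q + 113/9 → -11/24*q**2 + 131/216*q - 4/27
  leading term q**2: no divisor's leading term divides it; move -11/24*q**2 to the remainder.
  leading term q: no divisor's leading term divides it; move 131/216*q to the remainder.
  leading term 1: no divisor's leading term divides it; move -4/27 to the remainder.
  remainder -11/24*q**2 + 131/216*q - 4/27 ≠ 0; add h_5 = -11/24*q**2 + 131/216*q - 4/27 to the basis.

S(h_4,h_5): lcm = q**4. S = 593/99*q**3 + 565/33*q**2 + 748/27*q - 1372/27.
  leading term q**3: subtract (-4744/363*q)·h_5 from 593/99*q**3 + 565/33*q**2 + 748/27*q - 1372/27 → 245488/9801*q**2 + 252548/9801*q - 1372/27
  leading term q**2: subtract (-1963904/35937)·h_5 from 245488/9801*q**2 + 252548/9801*q - 1372/27 → 57161180/970299*q - 57161180/970299
  leading term q: no divisor's leading term divides it; move 57161180/970299*q to the remainder.
  leading term 1: no divisor's leading term divides it; move -57161180/970299 to the remainder.
  remainder 57161180/970299*q - 57161180/970299 ≠ 0; add h_6 = 57161180/970299*q - 57161180/970299 to the basis.

The other S-polynomials (S(f_2,f_3), S(f_1,h_4), S(f_2,h_4), S(f_3,h_4), S(f_1,h_5), S(f_2,h_5), S(f_3,h_5), S(f_1,h_6), S(f_2,h_6), S(f_3,h_6), S(h_4,h_6), S(h_5,h_6)) all reduce to 0 modulo the current basis, so we have a Gröbner basis.
Inter-reduce: drop elements whose leading term is divisible by another's, tail-reduce, and make monic.
Reduced Gröbner basis: {p - 4, q - 1}.

The lex basis is triangular: the last element involves only q. Solving q - 1 = 0 gives q ∈ {1}; substituting each value into the earlier elements determines the remaining variables.
  q = 1: the earlier basis element becomes p - 4 = 0, giving p = 4 — point (4, 1).
Check: every point annihilates each of the original generators.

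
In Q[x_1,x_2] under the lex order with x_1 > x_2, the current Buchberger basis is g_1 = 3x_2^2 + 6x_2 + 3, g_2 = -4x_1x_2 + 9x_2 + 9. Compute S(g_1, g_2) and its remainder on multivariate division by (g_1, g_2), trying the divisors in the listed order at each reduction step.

S(g_1, g_2) = 2x_1x_2 + x_1 + 9/4x_2^2 + 9/4x_2; remainder on division = x_1 + 9/4x_2 + 9/4.

lcm(LM(g_1), LM(g_2)) = x_1x_2^2.
S = (lcm/LT(g_1))·g_1 − (lcm/LT(g_2))·g_2 = 2x_1x_2 + x_1 + 9/4x_2^2 + 9/4x_2.
Reduce S modulo (g_1, g_2) in that order:
  leading term x_1x_2: subtract (-1/2)·g_2 from 2x_1x_2 + x_1 + 9/4x_2^2 + 9/4x_2 → x_1 + 9/4x_2^2 + 27/4x_2 + 9/2
  leading term x_1: no divisor's leading term divides it; move x_1 to the remainder.
  leading term x_2^2: subtract (3/4)·g_1 from 9/4x_2^2 + 27/4x_2 + 9/2 → 9/4x_2 + 9/4
  leading term x_2: no divisor's leading term divides it; move 9/4x_2 to the remainder.
  leading term 1: no divisor's leading term divides it; move 9/4 to the remainder.
The remainder x_1 + 9/4x_2 + 9/4 is nonzero, so it would be added as the next basis element.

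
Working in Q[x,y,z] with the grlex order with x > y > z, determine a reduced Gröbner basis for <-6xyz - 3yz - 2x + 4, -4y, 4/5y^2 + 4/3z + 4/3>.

f_1 = -6xyz - 3yz - 2x + 4, LT = xyz.
f_2 = -4y, LT = y.
f_3 = 4/5y^2 + 4/3z + 4/3, LT = y^2.

S(f_1,f_2): lcm = xyz. S = 1/2yz + 1/3x - 2/3.
  reduce S modulo (f_1, f_2, f_3):
  remainder 1/3x - 2/3 ≠ 0; add g_4 = 1/3x - 2/3 to the basis.

S(f_1,f_3): lcm = xy^2z. S = -5/3xz^2 + 1/2y^2z + 1/3xy - 5/3xz - 2/3y.
  reduce S modulo (f_1, f_2, f_3, g_4):
  remainder -10/3z^2 - 10/3z ≠ 0; add g_5 = -10/3z^2 - 10/3z to the basis.

S(f_2,f_3): lcm = y^2. S = -5/3z - 5/3.
  reduce S modulo (f_1, f_2, f_3, g_4, g_5):
  remainder -5/3z - 5/3 ≠ 0; add g_6 = -5/3z - 5/3 to the basis.

The other S-polynomials (S(f_1,g_4), S(f_2,g_4), S(f_3,g_4), S(f_1,g_5), S(f_2,g_5), S(f_3,g_5), S(g_4,g_5), S(f_1,g_6), S(f_2,g_6), S(f_3,g_6), S(g_4,g_6), S(g_5,g_6)) all reduce to 0 modulo the current basis, so we have a Gröbner basis.
Inter-reduce: drop elements whose leading term is divisible by another's, tail-reduce, and make monic.

G = {x - 2, y, z + 1}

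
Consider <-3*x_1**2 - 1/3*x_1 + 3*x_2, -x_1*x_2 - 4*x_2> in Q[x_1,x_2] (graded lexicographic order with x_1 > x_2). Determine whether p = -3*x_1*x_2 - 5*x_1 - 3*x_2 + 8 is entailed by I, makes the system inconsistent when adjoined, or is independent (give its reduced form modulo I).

Adjoining -3*x_1*x_2 - 5*x_1 - 3*x_2 + 8 makes the ideal the whole ring: the system is inconsistent.

First compute the reduced Gröbner basis of I by Buchberger's algorithm.
f_1 = -3*x_1**2 - 1/3*x_1 + 3*x_2, LT = x_1**2.
f_2 = -x_1*x_2 - 4*x_2, LT = x_1*x_2.

S(f_1,f_2): lcm = x_1**2*x_2. S = -35/9*x_1*x_2 - x_2**2.
  leading term x_1*x_2: subtract (35/9)·f_2 from -35/9*x_1*x_2 - x_2**2 → -x_2**2 + 140/9*x_2
  leading term x_2**2: no divisor's leading term divides it; move -x_2**2 to the remainder.
  leading term x_2: no divisor's leading term divides it; move 140/9*x_2 to the remainder.
  remainder -x_2**2 + 140/9*x_2 ≠ 0; add h_3 = -x_2**2 + 140/9*x_2 to the basis.

S(f_1,h_3): leading monomials are coprime, so the S-polynomial reduces to 0 (Buchberger's first criterion).
S(f_2,h_3): lcm = x_1*x_2**2. S = 140/9*x_1*x_2 + 4*x_2**2.
  leading term x_1*x_2: subtract (-140/9)·f_2 from 140/9*x_1*x_2 + 4*x_2**2 → 4*x_2**2 - 560/9*x_2
  leading term x_2**2: subtract (-4)·h_3 from 4*x_2**2 - 560/9*x_2 → 0
  remainder 0.

Every S-polynomial of the final basis reduces to 0, so we have a Gröbner basis.
Inter-reduce: drop elements whose leading term is divisible by another's, tail-reduce, and make monic.
Reduced Gröbner basis: {x_1**2 + 1/9*x_1 - x_2, x_1*x_2 + 4*x_2, x_2**2 - 140/9*x_2}.
Label its elements g_1 = x_1**2 + 1/9*x_1 - x_2, g_2 = x_1*x_2 + 4*x_2, g_3 = x_2**2 - 140/9*x_2.

Reduce p = -3*x_1*x_2 - 5*x_1 - 3*x_2 + 8 modulo G:
  leading term x_1*x_2: subtract (-3)·g_2 from -3*x_1*x_2 - 5*x_1 - 3*x_2 + 8 → -5*x_1 + 9*x_2 + 8
  leading term x_1: no divisor's leading term divides it; move -5*x_1 to the remainder.
  leading term x_2: no divisor's leading term divides it; move 9*x_2 to the remainder.
  leading term 1: no divisor's leading term divides it; move 8 to the remainder.
  normal form = -5*x_1 + 9*x_2 + 8.
The normal form is nonzero, so p ∉ I. Since p minus its normal form lies in I, I + (p) = I + (r) where r = -5*x_1 + 9*x_2 + 8; decide whether this ideal is the whole ring.
Run Buchberger on G together with r (pairs among the g_i already reduce to 0 since G is a Gröbner basis):
g_1 = x_1**2 + 1/9*x_1 - x_2, LT = x_1**2.
g_2 = x_1*x_2 + 4*x_2, LT = x_1*x_2.
g_3 = x_2**2 - 140/9*x_2, LT = x_2**2.
r = -5*x_1 + 9*x_2 + 8, LT = x_1.

S(g_1,g_2): lcm = x_1**2*x_2. S = -35/9*x_1*x_2 - x_2**2.
  leading term x_1*x_2: subtract (-35/9)·g_2 from -35/9*x_1*x_2 - x_2**2 → -x_2**2 + 140/9*x_2
  leading term x_2**2: subtract (-1)·g_3 from -x_2**2 + 140/9*x_2 → 0
  remainder 0.

S(g_1,g_3): leading monomials are coprime, so the S-polynomial reduces to 0 (Buchberger's first criterion).
S(g_1,r): lcm = x_1**2. S = 9/5*x_1*x_2 + 77/45*x_1 - x_2.
  leading term x_1*x_2: subtract (9/5)·g_2 from 9/5*x_1*x_2 + 77/45*x_1 - x_2 → 77/45*x_1 - 41/5*x_2
  leading term x_1: subtract (-77/225)·r from 77/45*x_1 - 41/5*x_2 → -128/25*x_2 + 616/225
  leading term x_2: no divisor's leading term divides it; move -128/25*x_2 to the remainder.
  leading term 1: no divisor's leading term divides it; move 616/225 to the remainder.
  remainder -128/25*x_2 + 616/225 ≠ 0; add m_5 = -128/25*x_2 + 616/225 to the basis.

S(g_2,g_3): lcm = x_1*x_2**2. S = 140/9*x_1*x_2 + 4*x_2**2.
  leading term x_1*x_2: subtract (140/9)·g_2 from 140/9*x_1*x_2 + 4*x_2**2 → 4*x_2**2 - 560/9*x_2
  leading term x_2**2: subtract (4)·g_3 from 4*x_2**2 - 560/9*x_2 → 0
  remainder 0.

S(g_2,r): lcm = x_1*x_2. S = 9/5*x_2**2 + 28/5*x_2.
  leading term x_2**2: subtract (9/5)·g_3 from 9/5*x_2**2 + 28/5*x_2 → 168/5*x_2
  leading term x_2: subtract (-105/16)·m_5 from 168/5*x_2 → 539/30
  leading term 1: no divisor's leading term divides it; move 539/30 to the remainder.
  remainder 539/30 ≠ 0; add m_6 = 539/30 to the basis.

S(g_3,r): leading monomials are coprime, so the S-polynomial reduces to 0 (Buchberger's first criterion).
S(g_1,m_5): leading monomials are coprime, so the S-polynomial reduces to 0 (Buchberger's first criterion).
S(g_2,m_5): lcm = x_1*x_2. S = 77/144*x_1 + 4*x_2.
  leading term x_1: subtract (-77/720)·r from 77/144*x_1 + 4*x_2 → 397/80*x_2 + 77/90
  leading term x_2: subtract (-1985/2048)·m_5 from 397/80*x_2 + 77/90 → 2695/768
  leading term 1: subtract (25/128)·m_6 from 2695/768 → 0
  remainder 0.

S(g_3,m_5): lcm = x_2**2. S = -721/48*x_2.
  leading term x_2: subtract (18025/6144)·m_5 from -721/48*x_2 → -55517/6912
  leading term 1: subtract (-515/1152)·m_6 from -55517/6912 → 0
  remainder 0.

S(r,m_5): leading monomials are coprime, so the S-polynomial reduces to 0 (Buchberger's first criterion).
S(g_1,m_6): leading monomials are coprime, so the S-polynomial reduces to 0 (Buchberger's first criterion).
S(g_2,m_6): leading monomials are coprime, so the S-polynomial reduces to 0 (Buchberger's first criterion).
S(g_3,m_6): leading monomials are coprime, so the S-polynomial reduces to 0 (Buchberger's first criterion).
S(r,m_6): leading monomials are coprime, so the S-polynomial reduces to 0 (Buchberger's first criterion).
S(m_5,m_6): leading monomials are coprime, so the S-polynomial reduces to 0 (Buchberger's first criterion).
Every S-polynomial of the final basis reduces to 0, so we have a Gröbner basis.
Inter-reduce: drop elements whose leading term is divisible by another's, tail-reduce, and make monic.
Reduced Gröbner basis: {1}.
The reduced Gröbner basis of I + (p) is {1}: the ideal is the whole ring, so the enlarged system has no common solution — adjoining p is inconsistent.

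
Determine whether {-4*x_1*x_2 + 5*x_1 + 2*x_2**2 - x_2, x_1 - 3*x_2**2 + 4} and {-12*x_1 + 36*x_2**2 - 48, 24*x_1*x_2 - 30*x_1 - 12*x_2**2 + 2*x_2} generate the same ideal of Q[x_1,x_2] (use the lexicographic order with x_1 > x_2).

Two ideals are equal iff their reduced Gröbner bases coincide (the reduced basis is unique for a fixed ordering).
Buchberger on the first generating set:
f_1 = -4*x_1*x_2 + 5*x_1 + 2*x_2**2 - x_2, LT = x_1*x_2.
f_2 = x_1 - 3*x_2**2 + 4, LT = x_1.

S(f_1,f_2): lcm = x_1*x_2. S = -5/4*x_1 + 3*x_2**3 - 1/2*x_2**2 - 15/4*x_2.
  reduce S modulo (f_1, f_2):
  remainder 3*x_2**3 - 17/4*x_2**2 - 15/4*x_2 + 5 ≠ 0; add g_3 = 3*x_2**3 - 17/4*x_2**2 - 15/4*x_2 + 5 to the basis.

The other S-polynomials (S(f_1,g_3), S(f_2,g_3)) all reduce to 0 modulo the current basis, so we have a Gröbner basis.
Inter-reduce: drop elements whose leading term is divisible by another's, tail-reduce, and make monic.
Reduced Gröbner basis: {x_1 - 3*x_2**2 + 4, x_2**3 - 17/12*x_2**2 - 5/4*x_2 + 5/3}.

Buchberger on the second generating set:
h_1 = -12*x_1 + 36*x_2**2 - 48, LT = x_1.
h_2 = 24*x_1*x_2 - 30*x_1 - 12*x_2**2 + 2*x_2, LT = x_1*x_2.

S(h_1,h_2): lcm = x_1*x_2. S = 5/4*x_1 - 3*x_2**3 + 1/2*x_2**2 + 47/12*x_2.
  reduce S modulo (h_1, h_2):
  remainder -3*x_2**3 + 17/4*x_2**2 + 47/12*x_2 - 5 ≠ 0; add k_3 = -3*x_2**3 + 17/4*x_2**2 + 47/12*x_2 - 5 to the basis.

The other S-polynomials (S(h_1,k_3), S(h_2,k_3)) all reduce to 0 modulo the current basis, so we have a Gröbner basis.
Inter-reduce: drop elements whose leading term is divisible by another's, tail-reduce, and make monic.
Reduced Gröbner basis: {x_1 - 3*x_2**2 + 4, x_2**3 - 17/12*x_2**2 - 47/36*x_2 + 5/3}.

The bases are distinct; the ideals are different.

No, the ideals differ.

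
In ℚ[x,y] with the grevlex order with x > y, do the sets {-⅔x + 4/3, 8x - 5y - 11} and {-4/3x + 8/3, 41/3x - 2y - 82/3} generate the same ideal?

No, the ideals differ.

Two ideals are equal iff their reduced Gröbner bases coincide (the reduced basis is unique for a fixed ordering).
Buchberger on the first generating set:
f_1 = -⅔x + 4/3, LT = x.
f_2 = 8x - 5y - 11, LT = x.

S(f_1,f_2): lcm = x. S = ⅝y - ⅝.
  reduce S modulo (f_1, f_2):
  remainder ⅝y - ⅝ ≠ 0; add g_3 = ⅝y - ⅝ to the basis.

The other S-polynomials (S(f_1,g_3), S(f_2,g_3)) all reduce to 0 modulo the current basis, so we have a Gröbner basis.
Inter-reduce: drop elements whose leading term is divisible by another's, tail-reduce, and make monic.
Reduced Gröbner basis: {x - 2, y - 1}.

Buchberger on the second generating set:
h_1 = -4/3x + 8/3, LT = x.
h_2 = 41/3x - 2y - 82/3, LT = x.

S(h_1,h_2): lcm = x. S = 6/41y.
  reduce S modulo (h_1, h_2):
  remainder 6/41y ≠ 0; add k_3 = 6/41y to the basis.

The other S-polynomials (S(h_1,k_3), S(h_2,k_3)) all reduce to 0 modulo the current basis, so we have a Gröbner basis.
Inter-reduce: drop elements whose leading term is divisible by another's, tail-reduce, and make monic.
Reduced Gröbner basis: {x - 2, y}.

Since the reduced bases disagree, the two ideals are not the same.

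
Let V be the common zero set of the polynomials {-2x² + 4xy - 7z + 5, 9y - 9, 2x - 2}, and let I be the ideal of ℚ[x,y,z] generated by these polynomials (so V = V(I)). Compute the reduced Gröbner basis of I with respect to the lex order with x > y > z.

G = {x - 1, y - 1, z - 1}

f_1 = -2x² + 4xy - 7z + 5, LT = x².
f_2 = 9y - 9, LT = y.
f_3 = 2x - 2, LT = x.

S(f_1,f_3): lcm = x². S = -2xy + x + 7/2z - 5/2.
  leading term xy: subtract (-2/9x)·f_2 from -2xy + x + 7/2z - 5/2 → -x + 7/2z - 5/2
  leading term x: subtract (-½)·f_3 from -x + 7/2z - 5/2 → 7/2z - 7/2
  leading term z: no divisor's leading term divides it; move 7/2z to the remainder.
  leading term 1: no divisor's leading term divides it; move -7/2 to the remainder.
  remainder 7/2z - 7/2 ≠ 0; add g_4 = 7/2z - 7/2 to the basis.

The other S-polynomials (S(f_1,f_2), S(f_2,f_3), S(f_1,g_4), S(f_2,g_4), S(f_3,g_4)) all reduce to 0 modulo the current basis, so we have a Gröbner basis.
Inter-reduce: drop elements whose leading term is divisible by another's, tail-reduce, and make monic.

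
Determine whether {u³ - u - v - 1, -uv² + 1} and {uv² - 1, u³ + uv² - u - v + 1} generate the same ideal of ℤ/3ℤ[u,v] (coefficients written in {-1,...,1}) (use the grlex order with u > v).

Yes, the ideals are equal.

Since reduced Gröbner bases are canonical representatives of ideals under a given ordering, it suffices to compute and compare them.
Buchberger on the first generating set:
f_1 = u³ - u - v - 1, LT = u³.
f_2 = -uv² + 1, LT = uv².

S(f_1,f_2): lcm = u³v². S = -uv² - v³ + u² - v².
  reduce S modulo (f_1, f_2):
  remainder -v³ + u² - v² - 1 ≠ 0; add g_3 = -v³ + u² - v² - 1 to the basis.

The other S-polynomials (S(f_1,g_3), S(f_2,g_3)) all reduce to 0 modulo the current basis, so we have a Gröbner basis.
Inter-reduce: drop elements whose leading term is divisible by another's, tail-reduce, and make monic.
Reduced Gröbner basis: {u³ - u - v - 1, uv² - 1, v³ - u² + v² + 1}.

Buchberger on the second generating set:
h_1 = uv² - 1, LT = uv².
h_2 = u³ + uv² - u - v + 1, LT = u³.

S(h_1,h_2): lcm = u³v². S = -uv⁴ + uv² + v³ - u² - v².
  reduce S modulo (h_1, h_2):
  remainder v³ - u² + v² + 1 ≠ 0; add k_3 = v³ - u² + v² + 1 to the basis.

The other S-polynomials (S(h_1,k_3), S(h_2,k_3)) all reduce to 0 modulo the current basis, so we have a Gröbner basis.
Inter-reduce: drop elements whose leading term is divisible by another's, tail-reduce, and make monic.
Reduced Gröbner basis: {u³ - u - v - 1, uv² - 1, v³ - u² + v² + 1}.

Same reduced basis, so the two generating sets span the same ideal.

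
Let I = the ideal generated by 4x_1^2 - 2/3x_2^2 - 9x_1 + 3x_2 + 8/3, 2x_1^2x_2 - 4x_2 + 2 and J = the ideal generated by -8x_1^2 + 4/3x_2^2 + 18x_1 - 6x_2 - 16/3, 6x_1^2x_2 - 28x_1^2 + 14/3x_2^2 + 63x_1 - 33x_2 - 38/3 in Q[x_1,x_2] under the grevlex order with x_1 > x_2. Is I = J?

For a fixed monomial order, each ideal has a unique reduced Gröbner basis; comparing bases decides equality.
Buchberger on the first generating set:
f_1 = 4x_1^2 - 2/3x_2^2 - 9x_1 + 3x_2 + 8/3, LT = x_1^2.
f_2 = 2x_1^2x_2 - 4x_2 + 2, LT = x_1^2x_2.

S(f_1,f_2): lcm = x_1^2x_2. S = -1/6x_2^3 - 9/4x_1x_2 + 3/4x_2^2 + 8/3x_2 - 1.
  reduce S modulo (f_1, f_2):
  remainder -1/6x_2^3 - 9/4x_1x_2 + 3/4x_2^2 + 8/3x_2 - 1 ≠ 0; add g_3 = -1/6x_2^3 - 9/4x_1x_2 + 3/4x_2^2 + 8/3x_2 - 1 to the basis.

The other S-polynomials (S(f_1,g_3), S(f_2,g_3)) all reduce to 0 modulo the current basis, so we have a Gröbner basis.
Inter-reduce: drop elements whose leading term is divisible by another's, tail-reduce, and make monic.
Reduced Gröbner basis: {x_2^3 + 27/2x_1x_2 - 9/2x_2^2 - 16x_2 + 6, x_1^2 - 1/6x_2^2 - 9/4x_1 + 3/4x_2 + 2/3}.

Buchberger on the second generating set:
h_1 = -8x_1^2 + 4/3x_2^2 + 18x_1 - 6x_2 - 16/3, LT = x_1^2.
h_2 = 6x_1^2x_2 - 28x_1^2 + 14/3x_2^2 + 63x_1 - 33x_2 - 38/3, LT = x_1^2x_2.

S(h_1,h_2): lcm = x_1^2x_2. S = -1/6x_2^3 + 14/3x_1^2 - 9/4x_1x_2 - 1/36x_2^2 - 21/2x_1 + 37/6x_2 + 19/9.
  reduce S modulo (h_1, h_2):
  remainder -1/6x_2^3 - 9/4x_1x_2 + 3/4x_2^2 + 8/3x_2 - 1 ≠ 0; add k_3 = -1/6x_2^3 - 9/4x_1x_2 + 3/4x_2^2 + 8/3x_2 - 1 to the basis.

The other S-polynomials (S(h_1,k_3), S(h_2,k_3)) all reduce to 0 modulo the current basis, so we have a Gröbner basis.
Inter-reduce: drop elements whose leading term is divisible by another's, tail-reduce, and make monic.
Reduced Gröbner basis: {x_2^3 + 27/2x_1x_2 - 9/2x_2^2 - 16x_2 + 6, x_1^2 - 1/6x_2^2 - 9/4x_1 + 3/4x_2 + 2/3}.

Same reduced basis, so the two generating sets span the same ideal.

Yes, the ideals are equal.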